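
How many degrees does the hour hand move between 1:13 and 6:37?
The hour hand moves 0.5 degrees per minute.
Time elapsed: 6:37 - 1:13 = 324 minutes
Angular displacement: 324 x 0.5 = 162 degrees

Final answer: 162 degrees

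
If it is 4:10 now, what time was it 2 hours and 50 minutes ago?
Starting time: 4:10 = 250 total minutes past 12:00
Subtracting: 2 hours and 50 minutes = 170 minutes
250 - 170 = 80 minutes
= 1 hour and 20 minutes past 12:00 = 1:20

Final answer: 1:20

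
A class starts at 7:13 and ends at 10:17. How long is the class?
From 7:13 to 10:17:
(10 x 60 + 17) - (7 x 60 + 13) = 617 - 433 = 184 minutes
= 3 hours and 4 minutes

Final answer: 3 hours and 4 minutes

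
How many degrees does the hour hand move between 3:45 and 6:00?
The hour hand moves 0.5 degrees per minute.
Time elapsed: 6:00 - 3:45 = 135 minutes
Angular displacement: 135 x 0.5 = 67.5 degrees

Final answer: 67.5 degrees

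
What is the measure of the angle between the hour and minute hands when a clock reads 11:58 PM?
Hour hand position: 11 x 30 + 58 x 0.5 = 359 degrees
Minute hand position: 58 x 6 = 348 degrees
Difference: |359 - 348| = 11 degrees
The angle between the hands is 11 degrees

Final answer: 11 degrees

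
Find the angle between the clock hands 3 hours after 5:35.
First find the time 3 hours after 5:35.
Total minutes: 5 x 60 + 35 + 3 x 60 + 0 = 515.
515 mod 720 = 515 minutes = 8:35.
Now compute the angle at 8:35:
Hour hand: 8 x 30 + 35 x 0.5 = 257.5 degrees
Minute hand: 35 x 6 = 210 degrees
Difference: |257.5 - 210| = 47.5 degrees
The angle is 47.5 degrees

Final answer: 47.5 degrees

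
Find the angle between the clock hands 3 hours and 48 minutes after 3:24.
First find the time 3 hours and 48 minutes after 3:24.
Total minutes: 3 x 60 + 24 + 3 x 60 + 48 = 432.
432 mod 720 = 432 minutes = 7:12.
Now compute the angle at 7:12:
Hour hand: 7 x 30 + 12 x 0.5 = 216 degrees
Minute hand: 12 x 6 = 72 degrees
Difference: |216 - 72| = 144 degrees
The angle is 144 degrees

Final answer: 144 degrees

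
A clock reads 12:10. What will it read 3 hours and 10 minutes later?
Starting time: 12:10
Adding 10 minutes to 10 minutes: 10 + 10 = 20 minutes
Adding 3 hours: 12 + 3 = 15 - 12 = 3
Final time: 3:20

Final answer: 3:20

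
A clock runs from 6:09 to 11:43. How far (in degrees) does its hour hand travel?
The hour hand moves 0.5 degrees per minute.
Time elapsed: 11:43 - 6:09 = 334 minutes
Angular displacement: 334 x 0.5 = 167 degrees

Final answer: 167 degrees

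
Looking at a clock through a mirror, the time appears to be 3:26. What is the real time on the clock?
Reflection across the vertical (12-6) axis maps a hand at angle A degrees to (360 - A) degrees, which sends a reading of T minutes past 12:00 to (720 - T) minutes past 12:00.
Mirror reads 3:26 = 206 minutes past 12:00.
Actual time: (720 - 206) mod 720 = 514 minutes = 8:34.

Final answer: 8:34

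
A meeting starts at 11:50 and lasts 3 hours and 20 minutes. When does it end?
Starting time: 11:50
Adding 20 minutes to 50 minutes: 50 + 20 = 70 minutes = 1 hour and 10 minutes
Adding 3 hours: 11 + 3 + 1 (carry) = 15 - 12 = 3
Final time: 3:10

Final answer: 3:10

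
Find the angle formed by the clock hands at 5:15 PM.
Hour hand position: 5 x 30 + 15 x 0.5 = 157.5 degrees
Minute hand position: 15 x 6 = 90 degrees
Difference: |157.5 - 90| = 67.5 degrees
The angle between the hands is 67.5 degrees

Final answer: 67.5 degrees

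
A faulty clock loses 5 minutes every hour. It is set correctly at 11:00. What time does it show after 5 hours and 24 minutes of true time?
For every 60 true minutes, the faulty clock advances 60 - 5 = 55 minutes.
True elapsed: 5 hours and 24 minutes = 324 minutes.
Faulty clock advances: 324 x 55/60 = 297 minutes (drift: 27 minutes behind).
Shown time: 11:00 + 297 minutes = 3:57.

Final answer: 3:57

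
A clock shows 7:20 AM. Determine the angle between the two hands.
Hour hand position: 7 x 30 + 20 x 0.5 = 220 degrees
Minute hand position: 20 x 6 = 120 degrees
Difference: |220 - 120| = 100 degrees
The angle between the hands is 100 degrees

Final answer: 100 degrees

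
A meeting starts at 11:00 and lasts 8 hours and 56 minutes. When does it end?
Starting time: 11:00
Adding 56 minutes to 0 minutes: 0 + 56 = 56 minutes
Adding 8 hours: 11 + 8 = 19 - 12 = 7
Final time: 7:56

Final answer: 7:56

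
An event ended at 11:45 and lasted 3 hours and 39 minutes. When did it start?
Starting time: 11:45 = 705 total minutes past 12:00
Subtracting: 3 hours and 39 minutes = 219 minutes
705 - 219 = 486 minutes
= 8 hours and 6 minutes past 12:00 = 8:06

Final answer: 8:06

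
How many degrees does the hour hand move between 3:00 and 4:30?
The hour hand moves 0.5 degrees per minute.
Time elapsed: 4:30 - 3:00 = 90 minutes
Angular displacement: 90 x 0.5 = 45 degrees

Final answer: 45 degrees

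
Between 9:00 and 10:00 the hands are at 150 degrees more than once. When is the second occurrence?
At t minutes past 9:00, the hour hand is at 30 x 9 + 0.5t degrees and the minute hand is at 6t degrees.
The smaller angle between them is 150 degrees when |30H - 5.5t| = 150 or |30H - 5.5t| = 210.
With H = 9, solve 30 x 9 - 5.5t = +/- target for each target:
  t = (30 x 9 - 150) / 5.5 = 21.82
  t = (30 x 9 + 150) / 5.5 = 76.36 (outside (0, 60))
  t = (30 x 9 - 210) / 5.5 = 10.91
  t = (30 x 9 + 210) / 5.5 = 87.27 (outside (0, 60))
Valid solutions in (0, 60): {10.91, 21.82} minutes.
The second occurrence is t = 21.82 minutes.
The hands form a 150-degree angle at 21.82 minutes past 9:00.

Final answer: 21.82 minutes past 9:00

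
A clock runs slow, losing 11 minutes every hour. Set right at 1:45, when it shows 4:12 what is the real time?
For every 60 true minutes, the faulty clock advances 49 minutes, so 1 faulty-clock minute corresponds to 60/49 true minutes.
From 1:45 to 4:12 on the faulty dial is 147 minutes.
True elapsed: 147 x 60/49 = 180 minutes = 3 hours.
True time: 1:45 + 3 hours = 4:45.

Final answer: 4:45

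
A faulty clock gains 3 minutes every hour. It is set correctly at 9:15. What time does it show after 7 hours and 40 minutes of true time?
For every 60 true minutes, the faulty clock advances 60 + 3 = 63 minutes.
True elapsed: 7 hours and 40 minutes = 460 minutes.
Faulty clock advances: 460 x 63/60 = 483 minutes (drift: 23 minutes ahead).
Shown time: 9:15 + 483 minutes = 5:18.

Final answer: 5:18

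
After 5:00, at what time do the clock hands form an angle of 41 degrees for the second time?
At t minutes past 5:00, the hour hand is at 30 x 5 + 0.5t degrees and the minute hand is at 6t degrees.
The smaller angle between them is 41 degrees when |30H - 5.5t| = 41 or |30H - 5.5t| = 319.
With H = 5, solve 30 x 5 - 5.5t = +/- target for each target:
  t = (30 x 5 - 41) / 5.5 = 19.82
  t = (30 x 5 + 41) / 5.5 = 34.73
  t = (30 x 5 - 319) / 5.5 = -30.73 (outside (0, 60))
  t = (30 x 5 + 319) / 5.5 = 85.27 (outside (0, 60))
Valid solutions in (0, 60): {19.82, 34.73} minutes.
The second occurrence is t = 34.73 minutes.
The hands form a 41-degree angle at 34.73 minutes past 5:00.

Final answer: 34.73 minutes past 5:00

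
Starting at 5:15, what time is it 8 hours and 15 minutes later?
Starting time: 5:15
Adding 15 minutes to 15 minutes: 15 + 15 = 30 minutes
Adding 8 hours: 5 + 8 = 13 - 12 = 1
Final time: 1:30

Final answer: 1:30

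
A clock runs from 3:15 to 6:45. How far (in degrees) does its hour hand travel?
The hour hand moves 0.5 degrees per minute.
Time elapsed: 6:45 - 3:15 = 210 minutes
Angular displacement: 210 x 0.5 = 105 degrees

Final answer: 105 degrees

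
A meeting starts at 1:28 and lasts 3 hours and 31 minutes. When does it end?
Starting time: 1:28
Adding 31 minutes to 28 minutes: 28 + 31 = 59 minutes
Adding 3 hours: 1 + 3 = 4
Final time: 4:59

Final answer: 4:59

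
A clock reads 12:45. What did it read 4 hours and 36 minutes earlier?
Starting time: 12:45 = 45 total minutes past 12:00
Subtracting: 4 hours and 36 minutes = 276 minutes
45 - 276 = -231 (negative, add 12 hours = 720) = 489 minutes
= 8 hours and 9 minutes past 12:00 = 8:09

Final answer: 8:09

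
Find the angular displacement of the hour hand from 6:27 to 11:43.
The hour hand moves 0.5 degrees per minute.
Time elapsed: 11:43 - 6:27 = 316 minutes
Angular displacement: 316 x 0.5 = 158 degrees

Final answer: 158 degrees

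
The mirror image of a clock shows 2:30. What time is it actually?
Reflection across the vertical (12-6) axis maps a hand at angle A degrees to (360 - A) degrees, which sends a reading of T minutes past 12:00 to (720 - T) minutes past 12:00.
Mirror reads 2:30 = 150 minutes past 12:00.
Actual time: (720 - 150) mod 720 = 570 minutes = 9:30.

Final answer: 9:30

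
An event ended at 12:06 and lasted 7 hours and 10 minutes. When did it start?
Starting time: 12:06 = 6 total minutes past 12:00
Subtracting: 7 hours and 10 minutes = 430 minutes
6 - 430 = -424 (negative, add 12 hours = 720) = 296 minutes
= 4 hours and 56 minutes past 12:00 = 4:56

Final answer: 4:56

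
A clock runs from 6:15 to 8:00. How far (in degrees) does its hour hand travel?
The hour hand moves 0.5 degrees per minute.
Time elapsed: 8:00 - 6:15 = 105 minutes
Angular displacement: 105 x 0.5 = 52.5 degrees

Final answer: 52.5 degrees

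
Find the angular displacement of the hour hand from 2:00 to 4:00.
The hour hand moves 0.5 degrees per minute.
Time elapsed: 4:00 - 2:00 = 120 minutes
Angular displacement: 120 x 0.5 = 60 degrees

Final answer: 60 degrees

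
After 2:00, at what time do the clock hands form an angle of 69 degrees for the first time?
At t minutes past 2:00, the hour hand is at 30 x 2 + 0.5t degrees and the minute hand is at 6t degrees.
The smaller angle between them is 69 degrees when |30H - 5.5t| = 69 or |30H - 5.5t| = 291.
With H = 2, solve 30 x 2 - 5.5t = +/- target for each target:
  t = (30 x 2 - 69) / 5.5 = -1.64 (outside (0, 60))
  t = (30 x 2 + 69) / 5.5 = 23.45
  t = (30 x 2 - 291) / 5.5 = -42 (outside (0, 60))
  t = (30 x 2 + 291) / 5.5 = 63.82 (outside (0, 60))
Valid solutions in (0, 60): {23.45} minutes.
The first occurrence is t = 23.45 minutes.
The hands form a 69-degree angle at 23.45 minutes past 2:00.

Final answer: 23.45 minutes past 2:00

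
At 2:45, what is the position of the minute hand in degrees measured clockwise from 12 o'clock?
The minute hand moves 6 degrees per minute.
At 2:45: 45 x 6 = 270 degrees

Final answer: 270 degrees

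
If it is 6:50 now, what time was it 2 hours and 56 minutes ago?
Starting time: 6:50 = 410 total minutes past 12:00
Subtracting: 2 hours and 56 minutes = 176 minutes
410 - 176 = 234 minutes
= 3 hours and 54 minutes past 12:00 = 3:54

Final answer: 3:54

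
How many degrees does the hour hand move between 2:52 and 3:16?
The hour hand moves 0.5 degrees per minute.
Time elapsed: 3:16 - 2:52 = 24 minutes
Angular displacement: 24 x 0.5 = 12 degrees

Final answer: 12 degrees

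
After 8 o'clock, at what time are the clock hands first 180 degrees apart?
For hands to be 180 degrees apart: |30H - 5.5t| = 180
With H = 8: t = (30 x 8 + 180)/5.5 = 76.36 or t = (30 x 8 - 180)/5.5 = 10.91
First valid solution (0 < t < 60): t = 10.91 minutes
The hands are opposite at 10.91 minutes past 8:00.

Final answer: 10.91 minutes past 8:00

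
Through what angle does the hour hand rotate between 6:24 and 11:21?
The hour hand moves 0.5 degrees per minute.
Time elapsed: 11:21 - 6:24 = 297 minutes
Angular displacement: 297 x 0.5 = 148.5 degrees

Final answer: 148.5 degrees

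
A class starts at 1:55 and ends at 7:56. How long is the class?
From 1:55 to 7:56:
(7 x 60 + 56) - (1 x 60 + 55) = 476 - 115 = 361 minutes
= 6 hours and 1 minute

Final answer: 6 hours and 1 minute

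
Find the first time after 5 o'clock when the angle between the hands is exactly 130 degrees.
At t minutes past 5:00, the hour hand is at 30 x 5 + 0.5t degrees and the minute hand is at 6t degrees.
The smaller angle between them is 130 degrees when |30H - 5.5t| = 130 or |30H - 5.5t| = 230.
With H = 5, solve 30 x 5 - 5.5t = +/- target for each target:
  t = (30 x 5 - 130) / 5.5 = 3.64
  t = (30 x 5 + 130) / 5.5 = 50.91
  t = (30 x 5 - 230) / 5.5 = -14.55 (outside (0, 60))
  t = (30 x 5 + 230) / 5.5 = 69.09 (outside (0, 60))
Valid solutions in (0, 60): {3.64, 50.91} minutes.
The first occurrence is t = 3.64 minutes.
The hands form a 130-degree angle at 3.64 minutes past 5:00.

Final answer: 3.64 minutes past 5:00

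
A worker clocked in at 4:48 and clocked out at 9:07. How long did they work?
From 4:48 to 9:07:
(9 x 60 + 7) - (4 x 60 + 48) = 547 - 288 = 259 minutes
= 4 hours and 19 minutes

Final answer: 4 hours and 19 minutes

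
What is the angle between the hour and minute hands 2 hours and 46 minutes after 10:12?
First find the time 2 hours and 46 minutes after 10:12.
Total minutes: 10 x 60 + 12 + 2 x 60 + 46 = 778.
778 mod 720 = 58 minutes = 12:58.
Now compute the angle at 12:58:
Hour hand: 0 x 30 + 58 x 0.5 = 29 degrees
Minute hand: 58 x 6 = 348 degrees
Difference: |29 - 348| = 319 degrees
Smaller angle: 360 - 319 = 41 degrees

Final answer: 41 degrees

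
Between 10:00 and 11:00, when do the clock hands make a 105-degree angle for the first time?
At t minutes past 10:00, the hour hand is at 30 x 10 + 0.5t degrees and the minute hand is at 6t degrees.
The smaller angle between them is 105 degrees when |30H - 5.5t| = 105 or |30H - 5.5t| = 255.
With H = 10, solve 30 x 10 - 5.5t = +/- target for each target:
  t = (30 x 10 - 105) / 5.5 = 35.45
  t = (30 x 10 + 105) / 5.5 = 73.64 (outside (0, 60))
  t = (30 x 10 - 255) / 5.5 = 8.18
  t = (30 x 10 + 255) / 5.5 = 100.91 (outside (0, 60))
Valid solutions in (0, 60): {8.18, 35.45} minutes.
The first occurrence is t = 8.18 minutes.
The hands form a 105-degree angle at 8.18 minutes past 10:00.

Final answer: 8.18 minutes past 10:00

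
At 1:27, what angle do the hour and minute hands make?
Hour hand position: 1 x 30 + 27 x 0.5 = 43.5 degrees
Minute hand position: 27 x 6 = 162 degrees
Difference: |43.5 - 162| = 118.5 degrees
The angle between the hands is 118.5 degrees

Final answer: 118.5 degrees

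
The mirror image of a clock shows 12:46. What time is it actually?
Reflection across the vertical (12-6) axis maps a hand at angle A degrees to (360 - A) degrees, which sends a reading of T minutes past 12:00 to (720 - T) minutes past 12:00.
Mirror reads 12:46 = 46 minutes past 12:00.
Actual time: (720 - 46) mod 720 = 674 minutes = 11:14.

Final answer: 11:14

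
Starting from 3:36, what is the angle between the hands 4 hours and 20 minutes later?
First find the time 4 hours and 20 minutes after 3:36.
Total minutes: 3 x 60 + 36 + 4 x 60 + 20 = 476.
476 mod 720 = 476 minutes = 7:56.
Now compute the angle at 7:56:
Hour hand: 7 x 30 + 56 x 0.5 = 238 degrees
Minute hand: 56 x 6 = 336 degrees
Difference: |238 - 336| = 98 degrees
The angle is 98 degrees

Final answer: 98 degrees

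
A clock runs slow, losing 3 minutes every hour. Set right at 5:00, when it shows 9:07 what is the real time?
For every 60 true minutes, the faulty clock advances 57 minutes, so 1 faulty-clock minute corresponds to 60/57 true minutes.
From 5:00 to 9:07 on the faulty dial is 247 minutes.
True elapsed: 247 x 60/57 = 260 minutes = 4 hours and 20 minutes.
True time: 5:00 + 4 hours and 20 minutes = 9:20.

Final answer: 9:20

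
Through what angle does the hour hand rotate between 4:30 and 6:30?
The hour hand moves 0.5 degrees per minute.
Time elapsed: 6:30 - 4:30 = 120 minutes
Angular displacement: 120 x 0.5 = 60 degrees

Final answer: 60 degrees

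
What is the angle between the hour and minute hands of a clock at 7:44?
Hour hand position: 7 x 30 + 44 x 0.5 = 232 degrees
Minute hand position: 44 x 6 = 264 degrees
Difference: |232 - 264| = 32 degrees
The angle between the hands is 32 degrees

Final answer: 32 degrees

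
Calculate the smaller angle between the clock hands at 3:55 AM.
Hour hand position: 3 x 30 + 55 x 0.5 = 117.5 degrees
Minute hand position: 55 x 6 = 330 degrees
Difference: |117.5 - 330| = 212.5 degrees
Since 212.5 > 180, the smaller angle is 360 - 212.5 = 147.5 degrees

Final answer: 147.5 degrees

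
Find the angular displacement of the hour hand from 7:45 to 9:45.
The hour hand moves 0.5 degrees per minute.
Time elapsed: 9:45 - 7:45 = 120 minutes
Angular displacement: 120 x 0.5 = 60 degrees

Final answer: 60 degrees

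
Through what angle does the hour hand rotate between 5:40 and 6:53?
The hour hand moves 0.5 degrees per minute.
Time elapsed: 6:53 - 5:40 = 73 minutes
Angular displacement: 73 x 0.5 = 36.5 degrees

Final answer: 36.5 degrees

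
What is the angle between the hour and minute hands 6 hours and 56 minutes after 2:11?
First find the time 6 hours and 56 minutes after 2:11.
Total minutes: 2 x 60 + 11 + 6 x 60 + 56 = 547.
547 mod 720 = 547 minutes = 9:07.
Now compute the angle at 9:07:
Hour hand: 9 x 30 + 7 x 0.5 = 273.5 degrees
Minute hand: 7 x 6 = 42 degrees
Difference: |273.5 - 42| = 231.5 degrees
Smaller angle: 360 - 231.5 = 128.5 degrees

Final answer: 128.5 degrees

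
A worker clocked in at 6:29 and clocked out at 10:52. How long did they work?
From 6:29 to 10:52:
(10 x 60 + 52) - (6 x 60 + 29) = 652 - 389 = 263 minutes
= 4 hours and 23 minutes

Final answer: 4 hours and 23 minutes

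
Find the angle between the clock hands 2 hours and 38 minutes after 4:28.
First find the time 2 hours and 38 minutes after 4:28.
Total minutes: 4 x 60 + 28 + 2 x 60 + 38 = 426.
426 mod 720 = 426 minutes = 7:06.
Now compute the angle at 7:06:
Hour hand: 7 x 30 + 6 x 0.5 = 213 degrees
Minute hand: 6 x 6 = 36 degrees
Difference: |213 - 36| = 177 degrees
The angle is 177 degrees

Final answer: 177 degrees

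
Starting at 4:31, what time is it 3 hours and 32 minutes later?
Starting time: 4:31
Adding 32 minutes to 31 minutes: 31 + 32 = 63 minutes = 1 hour and 3 minutes
Adding 3 hours: 4 + 3 + 1 (carry) = 8
Final time: 8:03

Final answer: 8:03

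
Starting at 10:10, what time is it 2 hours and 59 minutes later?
Starting time: 10:10
Adding 59 minutes to 10 minutes: 10 + 59 = 69 minutes = 1 hour and 9 minutes
Adding 2 hours: 10 + 2 + 1 (carry) = 13 - 12 = 1
Final time: 1:09

Final answer: 1:09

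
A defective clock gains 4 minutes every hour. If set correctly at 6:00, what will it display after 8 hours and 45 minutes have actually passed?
For every 60 true minutes, the faulty clock advances 60 + 4 = 64 minutes.
True elapsed: 8 hours and 45 minutes = 525 minutes.
Faulty clock advances: 525 x 64/60 = 560 minutes (drift: 35 minutes ahead).
Shown time: 6:00 + 560 minutes = 3:20.

Final answer: 3:20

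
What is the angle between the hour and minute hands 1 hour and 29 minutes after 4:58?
First find the time 1 hour and 29 minutes after 4:58.
Total minutes: 4 x 60 + 58 + 1 x 60 + 29 = 387.
387 mod 720 = 387 minutes = 6:27.
Now compute the angle at 6:27:
Hour hand: 6 x 30 + 27 x 0.5 = 193.5 degrees
Minute hand: 27 x 6 = 162 degrees
Difference: |193.5 - 162| = 31.5 degrees
The angle is 31.5 degrees

Final answer: 31.5 degrees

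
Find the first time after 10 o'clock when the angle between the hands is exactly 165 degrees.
At t minutes past 10:00, the hour hand is at 30 x 10 + 0.5t degrees and the minute hand is at 6t degrees.
The smaller angle between them is 165 degrees when |30H - 5.5t| = 165 or |30H - 5.5t| = 195.
With H = 10, solve 30 x 10 - 5.5t = +/- target for each target:
  t = (30 x 10 - 165) / 5.5 = 24.55
  t = (30 x 10 + 165) / 5.5 = 84.55 (outside (0, 60))
  t = (30 x 10 - 195) / 5.5 = 19.09
  t = (30 x 10 + 195) / 5.5 = 90 (outside (0, 60))
Valid solutions in (0, 60): {19.09, 24.55} minutes.
The first occurrence is t = 19.09 minutes.
The hands form a 165-degree angle at 19.09 minutes past 10:00.

Final answer: 19.09 minutes past 10:00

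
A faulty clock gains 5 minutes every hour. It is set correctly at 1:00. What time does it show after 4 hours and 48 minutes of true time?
For every 60 true minutes, the faulty clock advances 60 + 5 = 65 minutes.
True elapsed: 4 hours and 48 minutes = 288 minutes.
Faulty clock advances: 288 x 65/60 = 312 minutes (drift: 24 minutes ahead).
Shown time: 1:00 + 312 minutes = 6:12.

Final answer: 6:12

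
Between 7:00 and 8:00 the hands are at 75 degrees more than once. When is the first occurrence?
At t minutes past 7:00, the hour hand is at 30 x 7 + 0.5t degrees and the minute hand is at 6t degrees.
The smaller angle between them is 75 degrees when |30H - 5.5t| = 75 or |30H - 5.5t| = 285.
With H = 7, solve 30 x 7 - 5.5t = +/- target for each target:
  t = (30 x 7 - 75) / 5.5 = 24.55
  t = (30 x 7 + 75) / 5.5 = 51.82
  t = (30 x 7 - 285) / 5.5 = -13.64 (outside (0, 60))
  t = (30 x 7 + 285) / 5.5 = 90 (outside (0, 60))
Valid solutions in (0, 60): {24.55, 51.82} minutes.
The first occurrence is t = 24.55 minutes.
The hands form a 75-degree angle at 24.55 minutes past 7:00.

Final answer: 24.55 minutes past 7:00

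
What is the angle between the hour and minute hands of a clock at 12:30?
Hour hand position: 0 x 30 + 30 x 0.5 = 15 degrees
Minute hand position: 30 x 6 = 180 degrees
Difference: |15 - 180| = 165 degrees
The angle between the hands is 165 degrees

Final answer: 165 degrees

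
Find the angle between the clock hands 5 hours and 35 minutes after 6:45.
First find the time 5 hours and 35 minutes after 6:45.
Total minutes: 6 x 60 + 45 + 5 x 60 + 35 = 740.
740 mod 720 = 20 minutes = 12:20.
Now compute the angle at 12:20:
Hour hand: 0 x 30 + 20 x 0.5 = 10 degrees
Minute hand: 20 x 6 = 120 degrees
Difference: |10 - 120| = 110 degrees
The angle is 110 degrees

Final answer: 110 degrees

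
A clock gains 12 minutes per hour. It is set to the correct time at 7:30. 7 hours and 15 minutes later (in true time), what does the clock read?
For every 60 true minutes, the faulty clock advances 60 + 12 = 72 minutes.
True elapsed: 7 hours and 15 minutes = 435 minutes.
Faulty clock advances: 435 x 72/60 = 522 minutes (drift: 87 minutes ahead).
Shown time: 7:30 + 522 minutes = 4:12.

Final answer: 4:12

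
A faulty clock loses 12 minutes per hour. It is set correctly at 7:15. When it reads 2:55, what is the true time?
For every 60 true minutes, the faulty clock advances 48 minutes, so 1 faulty-clock minute corresponds to 60/48 true minutes.
From 7:15 to 2:55 on the faulty dial is 460 minutes.
True elapsed: 460 x 60/48 = 575 minutes = 9 hours and 35 minutes.
True time: 7:15 + 9 hours and 35 minutes = 4:50.

Final answer: 4:50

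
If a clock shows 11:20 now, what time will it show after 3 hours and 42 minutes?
Starting time: 11:20
Adding 42 minutes to 20 minutes: 20 + 42 = 62 minutes = 1 hour and 2 minutes
Adding 3 hours: 11 + 3 + 1 (carry) = 15 - 12 = 3
Final time: 3:02

Final answer: 3:02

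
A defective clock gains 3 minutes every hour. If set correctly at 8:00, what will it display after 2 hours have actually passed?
For every 60 true minutes, the faulty clock advances 60 + 3 = 63 minutes.
True elapsed: 2 hours = 120 minutes.
Faulty clock advances: 120 x 63/60 = 126 minutes (drift: 6 minutes ahead).
Shown time: 8:00 + 126 minutes = 10:06.

Final answer: 10:06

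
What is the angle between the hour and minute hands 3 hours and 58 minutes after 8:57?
First find the time 3 hours and 58 minutes after 8:57.
Total minutes: 8 x 60 + 57 + 3 x 60 + 58 = 775.
775 mod 720 = 55 minutes = 12:55.
Now compute the angle at 12:55:
Hour hand: 0 x 30 + 55 x 0.5 = 27.5 degrees
Minute hand: 55 x 6 = 330 degrees
Difference: |27.5 - 330| = 302.5 degrees
Smaller angle: 360 - 302.5 = 57.5 degrees

Final answer: 57.5 degrees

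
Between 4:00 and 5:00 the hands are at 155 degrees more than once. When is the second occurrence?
At t minutes past 4:00, the hour hand is at 30 x 4 + 0.5t degrees and the minute hand is at 6t degrees.
The smaller angle between them is 155 degrees when |30H - 5.5t| = 155 or |30H - 5.5t| = 205.
With H = 4, solve 30 x 4 - 5.5t = +/- target for each target:
  t = (30 x 4 - 155) / 5.5 = -6.36 (outside (0, 60))
  t = (30 x 4 + 155) / 5.5 = 50
  t = (30 x 4 - 205) / 5.5 = -15.45 (outside (0, 60))
  t = (30 x 4 + 205) / 5.5 = 59.09
Valid solutions in (0, 60): {50, 59.09} minutes.
The second occurrence is t = 59.09 minutes.
The hands form a 155-degree angle at 59.09 minutes past 4:00.

Final answer: 59.09 minutes past 4:00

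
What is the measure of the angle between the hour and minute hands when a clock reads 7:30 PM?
Hour hand position: 7 x 30 + 30 x 0.5 = 225 degrees
Minute hand position: 30 x 6 = 180 degrees
Difference: |225 - 180| = 45 degrees
The angle between the hands is 45 degrees

Final answer: 45 degrees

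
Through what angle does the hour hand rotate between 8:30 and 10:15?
The hour hand moves 0.5 degrees per minute.
Time elapsed: 10:15 - 8:30 = 105 minutes
Angular displacement: 105 x 0.5 = 52.5 degrees

Final answer: 52.5 degrees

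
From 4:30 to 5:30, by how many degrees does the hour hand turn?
The hour hand moves 0.5 degrees per minute.
Time elapsed: 5:30 - 4:30 = 60 minutes
Angular displacement: 60 x 0.5 = 30 degrees

Final answer: 30 degrees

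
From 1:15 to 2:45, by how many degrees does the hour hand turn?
The hour hand moves 0.5 degrees per minute.
Time elapsed: 2:45 - 1:15 = 90 minutes
Angular displacement: 90 x 0.5 = 45 degrees

Final answer: 45 degrees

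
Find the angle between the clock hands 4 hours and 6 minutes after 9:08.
First find the time 4 hours and 6 minutes after 9:08.
Total minutes: 9 x 60 + 8 + 4 x 60 + 6 = 794.
794 mod 720 = 74 minutes = 1:14.
Now compute the angle at 1:14:
Hour hand: 1 x 30 + 14 x 0.5 = 37 degrees
Minute hand: 14 x 6 = 84 degrees
Difference: |37 - 84| = 47 degrees
The angle is 47 degrees

Final answer: 47 degrees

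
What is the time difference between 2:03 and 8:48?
From 2:03 to 8:48:
(8 x 60 + 48) - (2 x 60 + 3) = 528 - 123 = 405 minutes
= 6 hours and 45 minutes

Final answer: 6 hours and 45 minutes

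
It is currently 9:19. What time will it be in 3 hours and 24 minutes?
Starting time: 9:19
Adding 24 minutes to 19 minutes: 19 + 24 = 43 minutes
Adding 3 hours: 9 + 3 = 12
Final time: 12:43

Final answer: 12:43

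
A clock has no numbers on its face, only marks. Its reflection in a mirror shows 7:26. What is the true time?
Reflection across the vertical (12-6) axis maps a hand at angle A degrees to (360 - A) degrees, which sends a reading of T minutes past 12:00 to (720 - T) minutes past 12:00.
Mirror reads 7:26 = 446 minutes past 12:00.
Actual time: (720 - 446) mod 720 = 274 minutes = 4:34.

Final answer: 4:34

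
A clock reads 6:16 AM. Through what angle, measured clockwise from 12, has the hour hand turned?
The hour hand moves 30 degrees per hour and 0.5 degrees per minute.
At 6:16: (6) x 30 + 16 x 0.5 = 180 + 8 = 188 degrees

Final answer: 188 degrees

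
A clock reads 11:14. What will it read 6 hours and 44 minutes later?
Starting time: 11:14
Adding 44 minutes to 14 minutes: 14 + 44 = 58 minutes
Adding 6 hours: 11 + 6 = 17 - 12 = 5
Final time: 5:58

Final answer: 5:58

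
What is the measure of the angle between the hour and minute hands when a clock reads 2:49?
Hour hand position: 2 x 30 + 49 x 0.5 = 84.5 degrees
Minute hand position: 49 x 6 = 294 degrees
Difference: |84.5 - 294| = 209.5 degrees
Since 209.5 > 180, the smaller angle is 360 - 209.5 = 150.5 degrees

Final answer: 150.5 degrees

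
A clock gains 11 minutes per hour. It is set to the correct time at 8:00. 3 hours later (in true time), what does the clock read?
For every 60 true minutes, the faulty clock advances 60 + 11 = 71 minutes.
True elapsed: 3 hours = 180 minutes.
Faulty clock advances: 180 x 71/60 = 213 minutes (drift: 33 minutes ahead).
Shown time: 8:00 + 213 minutes = 11:33.

Final answer: 11:33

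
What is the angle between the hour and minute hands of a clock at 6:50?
Hour hand position: 6 x 30 + 50 x 0.5 = 205 degrees
Minute hand position: 50 x 6 = 300 degrees
Difference: |205 - 300| = 95 degrees
The angle between the hands is 95 degrees

Final answer: 95 degrees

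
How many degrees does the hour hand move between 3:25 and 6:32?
The hour hand moves 0.5 degrees per minute.
Time elapsed: 6:32 - 3:25 = 187 minutes
Angular displacement: 187 x 0.5 = 93.5 degrees

Final answer: 93.5 degrees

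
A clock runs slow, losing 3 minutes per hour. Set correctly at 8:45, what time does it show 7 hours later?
For every 60 true minutes, the faulty clock advances 60 - 3 = 57 minutes.
True elapsed: 7 hours = 420 minutes.
Faulty clock advances: 420 x 57/60 = 399 minutes (drift: 21 minutes behind).
Shown time: 8:45 + 399 minutes = 3:24.

Final answer: 3:24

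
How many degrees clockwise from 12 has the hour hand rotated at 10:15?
The hour hand moves 30 degrees per hour and 0.5 degrees per minute.
At 10:15: (10) x 30 + 15 x 0.5 = 300 + 7.5 = 307.5 degrees

Final answer: 307.5 degrees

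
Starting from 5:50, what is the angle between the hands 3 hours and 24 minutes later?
First find the time 3 hours and 24 minutes after 5:50.
Total minutes: 5 x 60 + 50 + 3 x 60 + 24 = 554.
554 mod 720 = 554 minutes = 9:14.
Now compute the angle at 9:14:
Hour hand: 9 x 30 + 14 x 0.5 = 277 degrees
Minute hand: 14 x 6 = 84 degrees
Difference: |277 - 84| = 193 degrees
Smaller angle: 360 - 193 = 167 degrees

Final answer: 167 degrees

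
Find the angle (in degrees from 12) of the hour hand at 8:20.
The hour hand moves 30 degrees per hour and 0.5 degrees per minute.
At 8:20: (8) x 30 + 20 x 0.5 = 240 + 10 = 250 degrees

Final answer: 250 degrees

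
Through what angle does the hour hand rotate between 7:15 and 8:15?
The hour hand moves 0.5 degrees per minute.
Time elapsed: 8:15 - 7:15 = 60 minutes
Angular displacement: 60 x 0.5 = 30 degrees

Final answer: 30 degrees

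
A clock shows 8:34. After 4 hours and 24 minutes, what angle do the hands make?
First find the time 4 hours and 24 minutes after 8:34.
Total minutes: 8 x 60 + 34 + 4 x 60 + 24 = 778.
778 mod 720 = 58 minutes = 12:58.
Now compute the angle at 12:58:
Hour hand: 0 x 30 + 58 x 0.5 = 29 degrees
Minute hand: 58 x 6 = 348 degrees
Difference: |29 - 348| = 319 degrees
Smaller angle: 360 - 319 = 41 degrees

Final answer: 41 degrees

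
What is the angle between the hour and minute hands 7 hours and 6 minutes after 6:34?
First find the time 7 hours and 6 minutes after 6:34.
Total minutes: 6 x 60 + 34 + 7 x 60 + 6 = 820.
820 mod 720 = 100 minutes = 1:40.
Now compute the angle at 1:40:
Hour hand: 1 x 30 + 40 x 0.5 = 50 degrees
Minute hand: 40 x 6 = 240 degrees
Difference: |50 - 240| = 190 degrees
Smaller angle: 360 - 190 = 170 degrees

Final answer: 170 degrees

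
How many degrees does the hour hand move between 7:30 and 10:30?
The hour hand moves 0.5 degrees per minute.
Time elapsed: 10:30 - 7:30 = 180 minutes
Angular displacement: 180 x 0.5 = 90 degrees

Final answer: 90 degrees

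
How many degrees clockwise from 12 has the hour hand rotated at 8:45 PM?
The hour hand moves 30 degrees per hour and 0.5 degrees per minute.
At 8:45: (8) x 30 + 45 x 0.5 = 240 + 22.5 = 262.5 degrees

Final answer: 262.5 degrees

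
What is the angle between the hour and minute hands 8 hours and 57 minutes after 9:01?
First find the time 8 hours and 57 minutes after 9:01.
Total minutes: 9 x 60 + 1 + 8 x 60 + 57 = 1078.
1078 mod 720 = 358 minutes = 5:58.
Now compute the angle at 5:58:
Hour hand: 5 x 30 + 58 x 0.5 = 179 degrees
Minute hand: 58 x 6 = 348 degrees
Difference: |179 - 348| = 169 degrees
The angle is 169 degrees

Final answer: 169 degrees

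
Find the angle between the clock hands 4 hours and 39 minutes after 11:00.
First find the time 4 hours and 39 minutes after 11:00.
Total minutes: 11 x 60 + 0 + 4 x 60 + 39 = 939.
939 mod 720 = 219 minutes = 3:39.
Now compute the angle at 3:39:
Hour hand: 3 x 30 + 39 x 0.5 = 109.5 degrees
Minute hand: 39 x 6 = 234 degrees
Difference: |109.5 - 234| = 124.5 degrees
The angle is 124.5 degrees

Final answer: 124.5 degrees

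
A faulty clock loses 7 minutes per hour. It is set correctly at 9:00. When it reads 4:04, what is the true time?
For every 60 true minutes, the faulty clock advances 53 minutes, so 1 faulty-clock minute corresponds to 60/53 true minutes.
From 9:00 to 4:04 on the faulty dial is 424 minutes.
True elapsed: 424 x 60/53 = 480 minutes = 8 hours.
True time: 9:00 + 8 hours = 5:00.

Final answer: 5:00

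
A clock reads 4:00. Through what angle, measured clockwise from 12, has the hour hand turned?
The hour hand moves 30 degrees per hour and 0.5 degrees per minute.
At 4:00: (4) x 30 + 0 x 0.5 = 120 + 0 = 120 degrees

Final answer: 120 degrees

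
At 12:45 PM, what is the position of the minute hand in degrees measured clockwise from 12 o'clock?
The minute hand moves 6 degrees per minute.
At 12:45: 45 x 6 = 270 degrees

Final answer: 270 degrees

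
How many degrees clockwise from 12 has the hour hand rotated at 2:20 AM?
The hour hand moves 30 degrees per hour and 0.5 degrees per minute.
At 2:20: (2) x 30 + 20 x 0.5 = 60 + 10 = 70 degrees

Final answer: 70 degrees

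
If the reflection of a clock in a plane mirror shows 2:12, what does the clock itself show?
Reflection across the vertical (12-6) axis maps a hand at angle A degrees to (360 - A) degrees, which sends a reading of T minutes past 12:00 to (720 - T) minutes past 12:00.
Mirror reads 2:12 = 132 minutes past 12:00.
Actual time: (720 - 132) mod 720 = 588 minutes = 9:48.

Final answer: 9:48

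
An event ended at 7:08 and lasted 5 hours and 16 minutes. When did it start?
Starting time: 7:08 = 428 total minutes past 12:00
Subtracting: 5 hours and 16 minutes = 316 minutes
428 - 316 = 112 minutes
= 1 hour and 52 minutes past 12:00 = 1:52

Final answer: 1:52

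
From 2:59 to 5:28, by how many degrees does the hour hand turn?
The hour hand moves 0.5 degrees per minute.
Time elapsed: 5:28 - 2:59 = 149 minutes
Angular displacement: 149 x 0.5 = 74.5 degrees

Final answer: 74.5 degrees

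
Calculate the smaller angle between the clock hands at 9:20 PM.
Hour hand position: 9 x 30 + 20 x 0.5 = 280 degrees
Minute hand position: 20 x 6 = 120 degrees
Difference: |280 - 120| = 160 degrees
The angle between the hands is 160 degrees

Final answer: 160 degrees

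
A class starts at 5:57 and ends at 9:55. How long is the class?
From 5:57 to 9:55:
(9 x 60 + 55) - (5 x 60 + 57) = 595 - 357 = 238 minutes
= 3 hours and 58 minutes

Final answer: 3 hours and 58 minutes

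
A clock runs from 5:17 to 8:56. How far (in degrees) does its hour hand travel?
The hour hand moves 0.5 degrees per minute.
Time elapsed: 8:56 - 5:17 = 219 minutes
Angular displacement: 219 x 0.5 = 109.5 degrees

Final answer: 109.5 degrees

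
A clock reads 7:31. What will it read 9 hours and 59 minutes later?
Starting time: 7:31
Adding 59 minutes to 31 minutes: 31 + 59 = 90 minutes = 1 hour and 30 minutes
Adding 9 hours: 7 + 9 + 1 (carry) = 17 - 12 = 5
Final time: 5:30

Final answer: 5:30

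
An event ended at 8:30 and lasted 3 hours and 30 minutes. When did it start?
Starting time: 8:30 = 510 total minutes past 12:00
Subtracting: 3 hours and 30 minutes = 210 minutes
510 - 210 = 300 minutes
= 5 hours past 12:00 = 5:00

Final answer: 5:00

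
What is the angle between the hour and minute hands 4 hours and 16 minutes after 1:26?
First find the time 4 hours and 16 minutes after 1:26.
Total minutes: 1 x 60 + 26 + 4 x 60 + 16 = 342.
342 mod 720 = 342 minutes = 5:42.
Now compute the angle at 5:42:
Hour hand: 5 x 30 + 42 x 0.5 = 171 degrees
Minute hand: 42 x 6 = 252 degrees
Difference: |171 - 252| = 81 degrees
The angle is 81 degrees

Final answer: 81 degrees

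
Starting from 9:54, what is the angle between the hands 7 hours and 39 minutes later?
First find the time 7 hours and 39 minutes after 9:54.
Total minutes: 9 x 60 + 54 + 7 x 60 + 39 = 1053.
1053 mod 720 = 333 minutes = 5:33.
Now compute the angle at 5:33:
Hour hand: 5 x 30 + 33 x 0.5 = 166.5 degrees
Minute hand: 33 x 6 = 198 degrees
Difference: |166.5 - 198| = 31.5 degrees
The angle is 31.5 degrees

Final answer: 31.5 degrees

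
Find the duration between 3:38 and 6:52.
From 3:38 to 6:52:
(6 x 60 + 52) - (3 x 60 + 38) = 412 - 218 = 194 minutes
= 3 hours and 14 minutes

Final answer: 3 hours and 14 minutes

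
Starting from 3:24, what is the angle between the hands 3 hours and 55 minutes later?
First find the time 3 hours and 55 minutes after 3:24.
Total minutes: 3 x 60 + 24 + 3 x 60 + 55 = 439.
439 mod 720 = 439 minutes = 7:19.
Now compute the angle at 7:19:
Hour hand: 7 x 30 + 19 x 0.5 = 219.5 degrees
Minute hand: 19 x 6 = 114 degrees
Difference: |219.5 - 114| = 105.5 degrees
The angle is 105.5 degrees

Final answer: 105.5 degrees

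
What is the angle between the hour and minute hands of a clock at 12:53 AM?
Hour hand position: 0 x 30 + 53 x 0.5 = 26.5 degrees
Minute hand position: 53 x 6 = 318 degrees
Difference: |26.5 - 318| = 291.5 degrees
Since 291.5 > 180, the smaller angle is 360 - 291.5 = 68.5 degrees

Final answer: 68.5 degrees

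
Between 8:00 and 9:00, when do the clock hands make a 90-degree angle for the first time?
At t minutes past 8:00, the hour hand is at 30 x 8 + 0.5t degrees and the minute hand is at 6t degrees.
The smaller angle between them is 90 degrees when |30H - 5.5t| = 90 or |30H - 5.5t| = 270.
With H = 8, solve 30 x 8 - 5.5t = +/- target for each target:
  t = (30 x 8 - 90) / 5.5 = 27.27
  t = (30 x 8 + 90) / 5.5 = 60 (outside (0, 60))
  t = (30 x 8 - 270) / 5.5 = -5.45 (outside (0, 60))
  t = (30 x 8 + 270) / 5.5 = 92.73 (outside (0, 60))
Valid solutions in (0, 60): {27.27} minutes.
The first occurrence is t = 27.27 minutes.
The hands form a 90-degree angle at 27.27 minutes past 8:00.

Final answer: 27.27 minutes past 8:00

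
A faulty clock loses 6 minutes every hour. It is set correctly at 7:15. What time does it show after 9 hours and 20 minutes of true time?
For every 60 true minutes, the faulty clock advances 60 - 6 = 54 minutes.
True elapsed: 9 hours and 20 minutes = 560 minutes.
Faulty clock advances: 560 x 54/60 = 504 minutes (drift: 56 minutes behind).
Shown time: 7:15 + 504 minutes = 3:39.

Final answer: 3:39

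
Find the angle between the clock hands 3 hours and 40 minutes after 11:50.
First find the time 3 hours and 40 minutes after 11:50.
Total minutes: 11 x 60 + 50 + 3 x 60 + 40 = 930.
930 mod 720 = 210 minutes = 3:30.
Now compute the angle at 3:30:
Hour hand: 3 x 30 + 30 x 0.5 = 105 degrees
Minute hand: 30 x 6 = 180 degrees
Difference: |105 - 180| = 75 degrees
The angle is 75 degrees

Final answer: 75 degrees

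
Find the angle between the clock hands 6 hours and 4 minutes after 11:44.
First find the time 6 hours and 4 minutes after 11:44.
Total minutes: 11 x 60 + 44 + 6 x 60 + 4 = 1068.
1068 mod 720 = 348 minutes = 5:48.
Now compute the angle at 5:48:
Hour hand: 5 x 30 + 48 x 0.5 = 174 degrees
Minute hand: 48 x 6 = 288 degrees
Difference: |174 - 288| = 114 degrees
The angle is 114 degrees

Final answer: 114 degrees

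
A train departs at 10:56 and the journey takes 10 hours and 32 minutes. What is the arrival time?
Starting time: 10:56
Adding 32 minutes to 56 minutes: 56 + 32 = 88 minutes = 1 hour and 28 minutes
Adding 10 hours: 10 + 10 + 1 (carry) = 21 - 12 = 9
Final time: 9:28

Final answer: 9:28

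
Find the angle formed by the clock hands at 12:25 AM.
Hour hand position: 0 x 30 + 25 x 0.5 = 12.5 degrees
Minute hand position: 25 x 6 = 150 degrees
Difference: |12.5 - 150| = 137.5 degrees
The angle between the hands is 137.5 degrees

Final answer: 137.5 degrees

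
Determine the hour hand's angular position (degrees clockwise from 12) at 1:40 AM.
The hour hand moves 30 degrees per hour and 0.5 degrees per minute.
At 1:40: (1) x 30 + 40 x 0.5 = 30 + 20 = 50 degrees

Final answer: 50 degrees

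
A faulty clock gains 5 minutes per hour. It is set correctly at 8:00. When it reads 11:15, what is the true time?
For every 60 true minutes, the faulty clock advances 65 minutes, so 1 faulty-clock minute corresponds to 60/65 true minutes.
From 8:00 to 11:15 on the faulty dial is 195 minutes.
True elapsed: 195 x 60/65 = 180 minutes = 3 hours.
True time: 8:00 + 3 hours = 11:00.

Final answer: 11:00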